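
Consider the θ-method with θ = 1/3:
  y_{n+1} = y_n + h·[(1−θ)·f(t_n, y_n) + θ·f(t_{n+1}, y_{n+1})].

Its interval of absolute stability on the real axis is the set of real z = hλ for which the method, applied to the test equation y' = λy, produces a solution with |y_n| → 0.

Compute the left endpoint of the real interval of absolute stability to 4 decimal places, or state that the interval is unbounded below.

left endpoint -6.0000.

On y'=λy, z=hλ:
  y_{n+1} = y_n + z·[2/3·y_n + 1/3·y_{n+1}] ⇒ (1 − 1/3z)y_{n+1} = (1 + 2/3z)y_n
  ⇒ R(z) = (1 + 2/3z)/(1 − 1/3z).

Boundary: |R(x)|=1, x<0.
x=-0.89: |R|=0.3136
R=−1: 1+2/3x = −1+1/3x ⇒ -1/3x=2 ⇒ x=2/(-1/3)=-6.0000
Confirm numerically:
  x=-5.876: |R|=0.98603 <1
  x=-4.966: |R|=0.87020 <1
  x=-2.844: |R|=0.45996 <1
  x=-6.572: |R|=1.05976 >1
  x=-6.106: |R|=1.01164 >1
So |R|<1 on (-6.0000, 0).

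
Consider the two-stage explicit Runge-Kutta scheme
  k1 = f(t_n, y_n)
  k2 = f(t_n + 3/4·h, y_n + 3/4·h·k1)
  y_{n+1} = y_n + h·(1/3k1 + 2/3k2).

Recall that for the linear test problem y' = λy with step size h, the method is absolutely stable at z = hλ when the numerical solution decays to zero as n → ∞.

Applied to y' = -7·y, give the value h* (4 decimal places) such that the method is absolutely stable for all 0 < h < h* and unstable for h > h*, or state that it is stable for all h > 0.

(-2.0000,0); λ=-7 ⇒ h* = (2)/7 = 0.2857.

With y'=λy (z=hλ):
  k1=λy_n ⇒ h·k1=z·y_n;  k2=λ(1+3/4z)y_n ⇒ h·k2=z(1+3/4z)y_n
  y_{n+1}/y_n = 1 + 1/3z + 2/3z(1+3/4z) = 1 + z + 1/2z²
  R(z) = 1 + z + 1/2z².

Need |R(x)|<1, x<0.
x=-0.76: |R|=0.5288
R=1: x+1/2x²=0 ⇒ x=−2=-2.0000; min R=1−1/(4·1/2)=0.5000>−1
Confirm numerically:
  x=-1.857: |R|=0.86722 <1
  x=-1.574: |R|=0.66474 <1
  x=-1.436: |R|=0.59505 <1
  x=-1.335: |R|=0.55611 <1
  x=-2.270: |R|=1.30645 >1
  x=-2.167: |R|=1.18094 >1
So |R|<1 on (-2.0000, 0).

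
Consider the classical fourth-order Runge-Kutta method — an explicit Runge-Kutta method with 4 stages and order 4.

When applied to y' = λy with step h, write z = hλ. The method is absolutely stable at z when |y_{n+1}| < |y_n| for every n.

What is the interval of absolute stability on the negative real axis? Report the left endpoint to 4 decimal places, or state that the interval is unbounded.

z∈(-2.7853,0).

Test eqn y'=λy, z=hλ:
  order 4, 4-stage ⇒ R(z)=1+z+z^2/2+z^3/6+z^4/24
  (e.g. R(-1.45)=0.27733, |R|=0.27733)

Solve |R(x)|<1 on ℝ⁻.
x=-1.45: |R|=0.2773
|R(-0.92)|=0.4033 |R(-0.85)|=0.4306 |R(-0.61)|=0.5440
Bisect:
  x_lo=-3.1448 |R|=1.6918  x_hi=-0.0559 |R|=0.9456
  mid=-1.60034 |R|=0.27040 →hi
  mid=-2.37257 |R|=0.53635 →hi
  mid=-2.75868 |R|=0.96061 →hi
  mid=-2.95174 |R|=1.28135 →lo
  mid=-2.85521 |R|=1.11063 →lo
  mid=-2.80694 |R|=1.03314 →lo
  mid=-2.78281 |R|=0.99627 →hi
  mid=-2.79488 |R|=1.01455 →lo
  mid=-2.78885 |R|=1.00537 →lo
  mid=-2.78583 |R|=1.00081 →lo
  ...
  [-2.78545,-2.78526] ⇒ x*=-2.7853
Interval (-2.7853, 0).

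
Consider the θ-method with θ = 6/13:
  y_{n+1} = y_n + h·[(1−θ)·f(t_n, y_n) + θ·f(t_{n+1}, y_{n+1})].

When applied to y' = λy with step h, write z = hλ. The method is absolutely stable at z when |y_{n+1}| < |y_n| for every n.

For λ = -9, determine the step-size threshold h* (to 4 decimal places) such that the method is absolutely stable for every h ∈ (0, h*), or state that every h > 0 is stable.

(-26.0000,0); λ=-9 ⇒ h* = (26)/9 = 2.8889.

With y'=λy (z=hλ):
  y_{n+1} = y_n + z·[7/13·y_n + 6/13·y_{n+1}] ⇒ (1 − 6/13z)y_{n+1} = (1 + 7/13z)y_n
  Hence R(z) = (1 + 7/13z)/(1 − 6/13z).

Find x<0 with |R(x)|<1.
x=-0.48: |R|=0.6071
R=−1: 1+7/13x = −1+6/13x ⇒ -1/13x=2 ⇒ x=2/(-1/13)=-26.0000
Confirm numerically:
  x=-22.594: |R|=0.97707 <1
  x=-20.219: |R|=0.95696 <1
  x=-18.987: |R|=0.94475 <1
  x=-17.462: |R|=0.92750 <1
  x=-26.307: |R|=1.00180 >1
  x=-26.181: |R|=1.00106 >1
Interval (-26.0000, 0).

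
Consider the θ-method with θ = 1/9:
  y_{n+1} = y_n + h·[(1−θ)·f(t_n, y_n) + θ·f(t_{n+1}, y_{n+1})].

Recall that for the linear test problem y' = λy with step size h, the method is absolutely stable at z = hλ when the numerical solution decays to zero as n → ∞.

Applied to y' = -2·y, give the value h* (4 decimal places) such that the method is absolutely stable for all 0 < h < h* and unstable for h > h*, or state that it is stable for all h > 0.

Test eqn y'=λy, z=hλ:
  y_{n+1} = y_n + z·[8/9·y_n + 1/9·y_{n+1}] ⇒ (1 − 1/9z)y_{n+1} = (1 + 8/9z)y_n
  Hence R(z) = (1 + 8/9z)/(1 − 1/9z).

Boundary: |R(x)|=1, x<0.
x=-1.68: |R|=0.4157
R=−1: 1+8/9x = −1+1/9x ⇒ -7/9x=2 ⇒ x=2/(-7/9)=-2.5714
Confirm numerically:
  x=-2.410: |R|=0.90096 <1
  x=-2.393: |R|=0.89037 <1
  x=-1.437: |R|=0.23915 <1
  x=-1.282: |R|=0.12216 <1
  x=-3.122: |R|=1.31793 >1
  x=-2.803: |R|=1.13734 >1
So |R|<1 on (-2.5714, 0).

(-2.5714,0); λ=-2 ⇒ h* = (18/7)/2 = 1.2857.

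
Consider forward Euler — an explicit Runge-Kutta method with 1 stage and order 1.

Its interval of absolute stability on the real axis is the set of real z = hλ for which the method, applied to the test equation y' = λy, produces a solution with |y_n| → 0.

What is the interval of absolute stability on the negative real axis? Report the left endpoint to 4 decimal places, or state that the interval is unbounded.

z∈(-2.0000,0).

Set f=λy, z=hλ:
  order 1, 1-stage ⇒ R(z)=1+z
  (e.g. R(-0.46)=0.54000, |R|=0.54000)

Find x<0 with |R(x)|<1.
x=-0.46: |R|=0.5400
|R(-1.82)|=0.8200 |R(-1.35)|=0.3500 |R(-1.23)|=0.2300
Bisect:
  x_lo=-2.4085 |R|=1.4085  x_hi=-0.2621 |R|=0.7379
  mid=-1.33527 |R|=0.33527 →hi
  mid=-1.87187 |R|=0.87187 →hi
  mid=-2.14016 |R|=1.14016 →lo
  mid=-2.00601 |R|=1.00601 →lo
  mid=-1.93894 |R|=0.93894 →hi
  mid=-1.97248 |R|=0.97248 →hi
  mid=-1.98925 |R|=0.98925 →hi
  mid=-1.99763 |R|=0.99763 →hi
  mid=-2.00182 |R|=1.00182 →lo
  ...
  [-2.00012,-1.99999] ⇒ x*=-2.0000
Stable set (-2.0000, 0).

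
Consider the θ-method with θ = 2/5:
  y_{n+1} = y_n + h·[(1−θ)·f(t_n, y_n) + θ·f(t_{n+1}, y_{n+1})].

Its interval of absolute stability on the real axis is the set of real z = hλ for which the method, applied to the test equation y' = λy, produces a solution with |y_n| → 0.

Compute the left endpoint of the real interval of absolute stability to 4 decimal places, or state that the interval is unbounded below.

left endpoint -10.0000.

On y'=λy, z=hλ:
  y_{n+1} = y_n + z·[3/5·y_n + 2/5·y_{n+1}] ⇒ (1 − 2/5z)y_{n+1} = (1 + 3/5z)y_n
  Hence R(z) = (1 + 3/5z)/(1 − 2/5z).

Boundary: |R(x)|=1, x<0.
x=-0.99: |R|=0.2908
R=−1: 1+3/5x = −1+2/5x ⇒ -1/5x=2 ⇒ x=2/(-1/5)=-10.0000
Confirm numerically:
  x=-9.076: |R|=0.96009 <1
  x=-5.622: |R|=0.73049 <1
  x=-4.576: |R|=0.61673 <1
  x=-10.448: |R|=1.01730 >1
  x=-10.240: |R|=1.00942 >1
  x=-10.166: |R|=1.00655 >1
So |R|<1 on (-10.0000, 0).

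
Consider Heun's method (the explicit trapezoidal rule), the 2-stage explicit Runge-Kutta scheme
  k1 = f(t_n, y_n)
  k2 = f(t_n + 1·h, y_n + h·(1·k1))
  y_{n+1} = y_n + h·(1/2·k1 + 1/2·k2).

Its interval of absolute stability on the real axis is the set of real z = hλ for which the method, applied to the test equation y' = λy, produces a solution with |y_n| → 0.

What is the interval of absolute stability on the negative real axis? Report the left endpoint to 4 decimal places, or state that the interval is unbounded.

On y'=λy, z=hλ:
  order 2, 2-stage ⇒ R(z)=1+z+z^2/2
  (e.g. R(-1.8)=0.82000, |R|=0.82000)

Need |R(x)|<1, x<0.
x=-1.8: |R|=0.8200
|R(-2.04)|=1.0408 |R(-1.73)|=0.7664 |R(-0.94)|=0.5018
Bisect:
  x_lo=-2.3389 |R|=1.3963  x_hi=-0.1411 |R|=0.8689
  mid=-1.23998 |R|=0.52880 →hi
  mid=-1.78944 |R|=0.81161 →hi
  mid=-2.06417 |R|=1.06623 →lo
  mid=-1.92680 |R|=0.92948 →hi
  mid=-1.99549 |R|=0.99550 →hi
  mid=-2.02983 |R|=1.03027 →lo
  mid=-2.01266 |R|=1.01274 →lo
  mid=-2.00407 |R|=1.00408 →lo
  mid=-1.99978 |R|=0.99978 →hi
  ...
  [-2.00005,-1.99991] ⇒ x*=-2.0000
Stable set (-2.0000, 0).

(-2.0000, 0).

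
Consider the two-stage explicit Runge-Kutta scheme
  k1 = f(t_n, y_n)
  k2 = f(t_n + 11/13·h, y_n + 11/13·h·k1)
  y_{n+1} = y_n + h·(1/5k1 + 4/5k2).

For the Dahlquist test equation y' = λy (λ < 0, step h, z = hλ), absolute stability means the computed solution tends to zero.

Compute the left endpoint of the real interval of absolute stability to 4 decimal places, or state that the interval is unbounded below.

z* = -1.4773.

On y'=λy, z=hλ:
  k1=λy_n ⇒ h·k1=z·y_n;  k2=λ(1+11/13z)y_n ⇒ h·k2=z(1+11/13z)y_n
  y_{n+1}/y_n = 1 + 1/5z + 4/5z(1+11/13z) = 1 + z + 44/65z²
  R(z) = 1 + z + 44/65z².

Find x<0 with |R(x)|<1.
x=-1.65: |R|=1.1929
R=1: x+44/65x²=0 ⇒ x=−65/44=-1.4773; min R=1−1/(4·44/65)=0.6307>−1
Confirm numerically:
  x=-1.111: |R|=0.72454 <1
  x=-0.928: |R|=0.65496 <1
  x=-0.604: |R|=0.64295 <1
  x=-1.977: |R|=1.66877 >1
  x=-1.781: |R|=1.36617 >1
  x=-1.521: |R|=1.04502 >1
Interval (-1.4773, 0).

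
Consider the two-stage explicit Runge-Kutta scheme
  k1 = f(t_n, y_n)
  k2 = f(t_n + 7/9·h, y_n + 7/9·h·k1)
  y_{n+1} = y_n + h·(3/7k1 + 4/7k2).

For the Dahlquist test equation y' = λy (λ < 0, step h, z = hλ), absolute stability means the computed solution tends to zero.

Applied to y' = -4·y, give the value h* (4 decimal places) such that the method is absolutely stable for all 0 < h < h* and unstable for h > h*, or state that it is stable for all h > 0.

(-2.2500,0); λ=-4 ⇒ h* = (9/4)/4 = 0.5625.

Test eqn y'=λy, z=hλ:
  k1=λy_n ⇒ h·k1=z·y_n;  k2=λ(1+7/9z)y_n ⇒ h·k2=z(1+7/9z)y_n
  y_{n+1}/y_n = 1 + 3/7z + 4/7z(1+7/9z) = 1 + z + 4/9z²
  Hence R(z) = 1 + z + 4/9z².

Solve |R(x)|<1 on ℝ⁻.
x=-0.88: |R|=0.4642
R=1: x+4/9x²=0 ⇒ x=−9/4=-2.2500; min R=1−1/(4·4/9)=0.4375>−1
Confirm numerically:
  x=-1.846: |R|=0.66854 <1
  x=-1.565: |R|=0.52354 <1
  x=-1.452: |R|=0.48502 <1
  x=-1.014: |R|=0.44298 <1
  x=-2.669: |R|=1.49703 >1
  x=-2.443: |R|=1.20956 >1
Stable set (-2.2500, 0).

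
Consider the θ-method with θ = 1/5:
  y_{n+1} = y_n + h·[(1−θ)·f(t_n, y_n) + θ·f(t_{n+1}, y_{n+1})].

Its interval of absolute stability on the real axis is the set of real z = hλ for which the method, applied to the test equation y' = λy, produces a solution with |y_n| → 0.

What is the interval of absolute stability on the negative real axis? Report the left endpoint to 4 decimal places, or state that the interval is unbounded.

(-3.3333, 0).

Set f=λy, z=hλ:
  y_{n+1} = y_n + z·[4/5·y_n + 1/5·y_{n+1}] ⇒ (1 − 1/5z)y_{n+1} = (1 + 4/5z)y_n
  R(z) = (1 + 4/5z)/(1 − 1/5z).

Find x<0 with |R(x)|<1.
x=-1.19: |R|=0.0388
R=−1: 1+4/5x = −1+1/5x ⇒ -3/5x=2 ⇒ x=2/(-3/5)=-3.3333
Confirm numerically:
  x=-3.285: |R|=0.98250 <1
  x=-2.966: |R|=0.86166 <1
  x=-2.207: |R|=0.53115 <1
  x=-1.715: |R|=0.27699 <1
  x=-3.804: |R|=1.16038 >1
  x=-3.514: |R|=1.06366 >1
Interval (-3.3333, 0).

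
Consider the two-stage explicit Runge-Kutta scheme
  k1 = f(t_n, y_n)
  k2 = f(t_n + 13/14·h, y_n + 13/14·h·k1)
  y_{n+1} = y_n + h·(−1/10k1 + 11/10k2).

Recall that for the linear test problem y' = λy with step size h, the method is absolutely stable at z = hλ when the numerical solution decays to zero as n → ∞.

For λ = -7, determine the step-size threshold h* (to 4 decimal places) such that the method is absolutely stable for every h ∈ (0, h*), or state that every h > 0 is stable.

With y'=λy (z=hλ):
  k1=λy_n ⇒ h·k1=z·y_n;  k2=λ(1+13/14z)y_n ⇒ h·k2=z(1+13/14z)y_n
  y_{n+1}/y_n = 1 − 1/10z + 11/10z(1+13/14z) = 1 + z + 143/140z²
  ⇒ R(z) = 1 + z + 143/140z².

Find x<0 with |R(x)|<1.
x=-1.43: |R|=1.6587
R=1: x+143/140x²=0 ⇒ x=−140/143=-0.9790; min R=1−1/(4·143/140)=0.7552>−1
Confirm numerically:
  x=-0.796: |R|=0.85119 <1
  x=-0.657: |R|=0.78390 <1
  x=-0.619: |R|=0.77237 <1
  x=-1.545: |R|=1.89318 >1
  x=-1.009: |R|=1.03090 >1
So |R|<1 on (-0.9790, 0).

(-0.9790,0); λ=-7 ⇒ h* = (140/143)/7 = 0.1399.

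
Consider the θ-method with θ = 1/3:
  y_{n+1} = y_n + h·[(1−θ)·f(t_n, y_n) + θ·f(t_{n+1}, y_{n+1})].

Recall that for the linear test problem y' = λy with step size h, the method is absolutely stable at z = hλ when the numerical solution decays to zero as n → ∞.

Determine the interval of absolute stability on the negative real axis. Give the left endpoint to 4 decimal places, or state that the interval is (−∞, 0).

z∈(-6.0000,0).

With y'=λy (z=hλ):
  y_{n+1} = y_n + z·[2/3·y_n + 1/3·y_{n+1}] ⇒ (1 − 1/3z)y_{n+1} = (1 + 2/3z)y_n
  ⇒ R(z) = (1 + 2/3z)/(1 − 1/3z).

Solve |R(x)|<1 on ℝ⁻.
x=-0.58: |R|=0.5140
R=−1: 1+2/3x = −1+1/3x ⇒ -1/3x=2 ⇒ x=2/(-1/3)=-6.0000
Confirm numerically:
  x=-5.845: |R|=0.98248 <1
  x=-5.103: |R|=0.88930 <1
  x=-3.726: |R|=0.66191 <1
  x=-6.173: |R|=1.01886 >1
  x=-6.151: |R|=1.01650 >1
Stable set (-6.0000, 0).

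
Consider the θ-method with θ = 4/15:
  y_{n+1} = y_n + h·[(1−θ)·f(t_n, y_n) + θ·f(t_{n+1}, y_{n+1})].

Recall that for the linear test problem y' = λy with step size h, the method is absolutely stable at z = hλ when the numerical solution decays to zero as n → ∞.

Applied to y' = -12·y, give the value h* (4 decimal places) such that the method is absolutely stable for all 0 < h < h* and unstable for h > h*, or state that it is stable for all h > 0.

Set f=λy, z=hλ:
  y_{n+1} = y_n + z·[11/15·y_n + 4/15·y_{n+1}] ⇒ (1 − 4/15z)y_{n+1} = (1 + 11/15z)y_n
  ⇒ R(z) = (1 + 11/15z)/(1 − 4/15z).

Boundary: |R(x)|=1, x<0.
x=-0.61: |R|=0.4753
R=−1: 1+11/15x = −1+4/15x ⇒ -7/15x=2 ⇒ x=2/(-7/15)=-4.2857
Confirm numerically:
  x=-3.582: |R|=0.83204 <1
  x=-3.460: |R|=0.79958 <1
  x=-3.442: |R|=0.79470 <1
  x=-2.766: |R|=0.59185 <1
  x=-4.681: |R|=1.08205 >1
  x=-4.491: |R|=1.04359 >1
Interval (-4.2857, 0).

(-4.2857,0); λ=-12 ⇒ h* = (30/7)/12 = 0.3571.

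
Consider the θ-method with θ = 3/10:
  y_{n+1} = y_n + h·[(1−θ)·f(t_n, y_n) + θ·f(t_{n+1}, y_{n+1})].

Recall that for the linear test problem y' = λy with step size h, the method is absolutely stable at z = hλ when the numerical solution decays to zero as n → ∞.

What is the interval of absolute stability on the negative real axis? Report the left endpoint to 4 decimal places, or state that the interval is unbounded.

z∈(-5.0000,0).

Test eqn y'=λy, z=hλ:
  y_{n+1} = y_n + z·[7/10·y_n + 3/10·y_{n+1}] ⇒ (1 − 3/10z)y_{n+1} = (1 + 7/10z)y_n
  R(z) = (1 + 7/10z)/(1 − 3/10z).

Need |R(x)|<1, x<0.
x=-1.54: |R|=0.0534
R=−1: 1+7/10x = −1+3/10x ⇒ -2/5x=2 ⇒ x=2/(-2/5)=-5.0000
Confirm numerically:
  x=-3.736: |R|=0.76160 <1
  x=-3.365: |R|=0.67455 <1
  x=-2.562: |R|=0.44860 <1
  x=-5.474: |R|=1.07176 >1
  x=-5.382: |R|=1.05844 >1
Interval (-5.0000, 0).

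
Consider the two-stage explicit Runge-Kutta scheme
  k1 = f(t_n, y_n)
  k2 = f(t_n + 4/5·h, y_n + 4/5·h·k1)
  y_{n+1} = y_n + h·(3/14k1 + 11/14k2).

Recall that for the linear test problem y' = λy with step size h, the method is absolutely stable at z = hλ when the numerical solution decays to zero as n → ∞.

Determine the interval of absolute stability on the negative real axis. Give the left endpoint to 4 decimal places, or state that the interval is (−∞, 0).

Set f=λy, z=hλ:
  k1=λy_n ⇒ h·k1=z·y_n;  k2=λ(1+4/5z)y_n ⇒ h·k2=z(1+4/5z)y_n
  y_{n+1}/y_n = 1 + 3/14z + 11/14z(1+4/5z) = 1 + z + 22/35z²
  so R(z) = 1 + z + 22/35z².

Find x<0 with |R(x)|<1.
x=-1.17: |R|=0.6905
R=1: x+22/35x²=0 ⇒ x=−35/22=-1.5909; min R=1−1/(4·22/35)=0.6023>−1
Confirm numerically:
  x=-1.452: |R|=0.87322 <1
  x=-1.286: |R|=0.75353 <1
  x=-0.851: |R|=0.60421 <1
  x=-1.829: |R|=1.27372 >1
  x=-1.725: |R|=1.14539 >1
  x=-1.689: |R|=1.10414 >1
Interval (-1.5909, 0).

z∈(-1.5909,0).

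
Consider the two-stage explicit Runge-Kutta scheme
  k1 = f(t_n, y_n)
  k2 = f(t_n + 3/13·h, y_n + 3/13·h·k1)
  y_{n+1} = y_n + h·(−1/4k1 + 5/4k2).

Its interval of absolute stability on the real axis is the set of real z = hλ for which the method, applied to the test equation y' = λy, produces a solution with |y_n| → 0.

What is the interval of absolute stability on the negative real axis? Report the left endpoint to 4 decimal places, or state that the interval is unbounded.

(-3.4667, 0).

Test eqn y'=λy, z=hλ:
  k1=λy_n ⇒ h·k1=z·y_n;  k2=λ(1+3/13z)y_n ⇒ h·k2=z(1+3/13z)y_n
  y_{n+1}/y_n = 1 − 1/4z + 5/4z(1+3/13z) = 1 + z + 15/52z²
  ⇒ R(z) = 1 + z + 15/52z².

Find x<0 with |R(x)|<1.
x=-1.2: |R|=0.2154
R=1: x+15/52x²=0 ⇒ x=−52/15=-3.4667; min R=1−1/(4·15/52)=0.1333>−1
Confirm numerically:
  x=-3.179: |R|=0.73620 <1
  x=-3.132: |R|=0.69764 <1
  x=-2.834: |R|=0.48279 <1
  x=-2.239: |R|=0.20709 <1
  x=-3.871: |R|=1.45149 >1
  x=-3.709: |R|=1.25927 >1
  x=-3.586: |R|=1.12344 >1
Stable set (-3.4667, 0).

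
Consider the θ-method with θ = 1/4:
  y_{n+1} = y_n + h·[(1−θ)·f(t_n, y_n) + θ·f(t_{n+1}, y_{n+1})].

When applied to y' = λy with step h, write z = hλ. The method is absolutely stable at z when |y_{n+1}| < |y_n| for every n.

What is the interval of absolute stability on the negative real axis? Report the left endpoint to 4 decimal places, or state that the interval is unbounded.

Set f=λy, z=hλ:
  y_{n+1} = y_n + z·[3/4·y_n + 1/4·y_{n+1}] ⇒ (1 − 1/4z)y_{n+1} = (1 + 3/4z)y_n
  ⇒ R(z) = (1 + 3/4z)/(1 − 1/4z).

Solve |R(x)|<1 on ℝ⁻.
x=-0.75: |R|=0.3684
R=−1: 1+3/4x = −1+1/4x ⇒ -1/2x=2 ⇒ x=2/(-1/2)=-4.0000
Confirm numerically:
  x=-3.654: |R|=0.90959 <1
  x=-3.083: |R|=0.74107 <1
  x=-2.657: |R|=0.59651 <1
  x=-1.960: |R|=0.31544 <1
  x=-4.588: |R|=1.13694 >1
  x=-4.504: |R|=1.11853 >1
  x=-4.298: |R|=1.07182 >1
Interval (-4.0000, 0).

z∈(-4.0000,0).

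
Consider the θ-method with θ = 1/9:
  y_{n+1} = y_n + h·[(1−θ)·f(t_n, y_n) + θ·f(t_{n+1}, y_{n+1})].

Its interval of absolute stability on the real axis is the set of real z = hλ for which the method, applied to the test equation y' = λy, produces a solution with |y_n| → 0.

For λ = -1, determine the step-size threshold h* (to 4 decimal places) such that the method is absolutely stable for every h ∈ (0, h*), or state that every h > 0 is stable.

With y'=λy (z=hλ):
  y_{n+1} = y_n + z·[8/9·y_n + 1/9·y_{n+1}] ⇒ (1 − 1/9z)y_{n+1} = (1 + 8/9z)y_n
  Hence R(z) = (1 + 8/9z)/(1 − 1/9z).

Boundary: |R(x)|=1, x<0.
x=-0.46: |R|=0.5624
R=−1: 1+8/9x = −1+1/9x ⇒ -7/9x=2 ⇒ x=2/(-7/9)=-2.5714
Confirm numerically:
  x=-2.353: |R|=0.86532 <1
  x=-1.770: |R|=0.47911 <1
  x=-1.152: |R|=0.02128 <1
  x=-3.077: |R|=1.29304 >1
  x=-2.930: |R|=1.21039 >1
  x=-2.828: |R|=1.15184 >1
So |R|<1 on (-2.5714, 0).

(-2.5714,0); λ=-1 ⇒ h* = (18/7)/1 = 2.5714.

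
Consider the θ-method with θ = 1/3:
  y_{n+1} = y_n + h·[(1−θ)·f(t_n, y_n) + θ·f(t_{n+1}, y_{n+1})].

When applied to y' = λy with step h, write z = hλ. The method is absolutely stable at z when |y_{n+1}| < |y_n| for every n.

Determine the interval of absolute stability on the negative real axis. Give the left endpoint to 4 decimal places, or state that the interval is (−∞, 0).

Test eqn y'=λy, z=hλ:
  y_{n+1} = y_n + z·[2/3·y_n + 1/3·y_{n+1}] ⇒ (1 − 1/3z)y_{n+1} = (1 + 2/3z)y_n
  so R(z) = (1 + 2/3z)/(1 − 1/3z).

Solve |R(x)|<1 on ℝ⁻.
x=-0.57: |R|=0.5210
R=−1: 1+2/3x = −1+1/3x ⇒ -1/3x=2 ⇒ x=2/(-1/3)=-6.0000
Confirm numerically:
  x=-5.583: |R|=0.95142 <1
  x=-3.438: |R|=0.60205 <1
  x=-2.781: |R|=0.44318 <1
  x=-6.190: |R|=1.02067 >1
  x=-6.130: |R|=1.01424 >1
Stable set (-6.0000, 0).

(-6.0000, 0).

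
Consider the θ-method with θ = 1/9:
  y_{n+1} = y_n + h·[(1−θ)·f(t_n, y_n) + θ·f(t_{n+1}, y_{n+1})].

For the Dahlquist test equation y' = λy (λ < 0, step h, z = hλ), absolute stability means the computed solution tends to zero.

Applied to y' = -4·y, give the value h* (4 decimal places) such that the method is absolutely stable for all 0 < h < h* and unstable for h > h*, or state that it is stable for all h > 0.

(-2.5714,0); λ=-4 ⇒ h* = (18/7)/4 = 0.6429.

Test eqn y'=λy, z=hλ:
  y_{n+1} = y_n + z·[8/9·y_n + 1/9·y_{n+1}] ⇒ (1 − 1/9z)y_{n+1} = (1 + 8/9z)y_n
  Hence R(z) = (1 + 8/9z)/(1 − 1/9z).

Find x<0 with |R(x)|<1.
x=-0.99: |R|=0.1081
R=−1: 1+8/9x = −1+1/9x ⇒ -7/9x=2 ⇒ x=2/(-7/9)=-2.5714
Confirm numerically:
  x=-2.170: |R|=0.74843 <1
  x=-1.509: |R|=0.29232 <1
  x=-1.421: |R|=0.22723 <1
  x=-1.090: |R|=0.02775 <1
  x=-3.161: |R|=1.33936 >1
  x=-3.160: |R|=1.33882 >1
  x=-2.960: |R|=1.22742 >1
Interval (-2.5714, 0).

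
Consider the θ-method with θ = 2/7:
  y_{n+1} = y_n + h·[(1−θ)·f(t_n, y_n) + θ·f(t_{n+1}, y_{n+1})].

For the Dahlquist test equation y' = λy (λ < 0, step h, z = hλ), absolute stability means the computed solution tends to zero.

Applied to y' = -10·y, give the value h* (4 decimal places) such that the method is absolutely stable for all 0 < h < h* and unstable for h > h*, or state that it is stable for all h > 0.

(-4.6667,0); λ=-10 ⇒ h* = (14/3)/10 = 0.4667.

With y'=λy (z=hλ):
  y_{n+1} = y_n + z·[5/7·y_n + 2/7·y_{n+1}] ⇒ (1 − 2/7z)y_{n+1} = (1 + 5/7z)y_n
  R(z) = (1 + 5/7z)/(1 − 2/7z).

Need |R(x)|<1, x<0.
x=-1.79: |R|=0.1843
R=−1: 1+5/7x = −1+2/7x ⇒ -3/7x=2 ⇒ x=2/(-3/7)=-4.6667
Confirm numerically:
  x=-4.334: |R|=0.93630 <1
  x=-3.423: |R|=0.73054 <1
  x=-3.060: |R|=0.63262 <1
  x=-2.190: |R|=0.34710 <1
  x=-5.022: |R|=1.06254 >1
  x=-4.947: |R|=1.04978 >1
  x=-4.882: |R|=1.03853 >1
So |R|<1 on (-4.6667, 0).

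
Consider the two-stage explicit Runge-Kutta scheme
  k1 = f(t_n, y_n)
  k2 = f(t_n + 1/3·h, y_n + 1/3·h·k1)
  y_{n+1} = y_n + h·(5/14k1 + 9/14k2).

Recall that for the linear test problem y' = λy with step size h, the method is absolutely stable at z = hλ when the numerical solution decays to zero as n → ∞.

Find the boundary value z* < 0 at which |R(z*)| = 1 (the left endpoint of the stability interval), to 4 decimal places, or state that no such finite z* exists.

left endpoint -4.6667.

On y'=λy, z=hλ:
  k1=λy_n ⇒ h·k1=z·y_n;  k2=λ(1+1/3z)y_n ⇒ h·k2=z(1+1/3z)y_n
  y_{n+1}/y_n = 1 + 5/14z + 9/14z(1+1/3z) = 1 + z + 3/14z²
  R(z) = 1 + z + 3/14z².

Need |R(x)|<1, x<0.
x=-1.71: |R|=0.0834
R=1: x+3/14x²=0 ⇒ x=−14/3=-4.6667; min R=1−1/(4·3/14)=-0.1667>−1
Confirm numerically:
  x=-4.515: |R|=0.85326 <1
  x=-3.988: |R|=0.42003 <1
  x=-1.912: |R|=0.12863 <1
  x=-4.919: |R|=1.26598 >1
  x=-4.901: |R|=1.24610 >1
Stable set (-4.6667, 0).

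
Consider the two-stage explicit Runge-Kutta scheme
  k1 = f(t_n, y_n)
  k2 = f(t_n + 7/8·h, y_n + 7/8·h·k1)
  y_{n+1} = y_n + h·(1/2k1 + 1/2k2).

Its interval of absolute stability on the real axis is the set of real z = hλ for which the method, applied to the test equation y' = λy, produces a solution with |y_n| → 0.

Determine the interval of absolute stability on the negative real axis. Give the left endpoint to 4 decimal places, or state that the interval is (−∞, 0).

z∈(-2.2857,0).

With y'=λy (z=hλ):
  k1=λy_n ⇒ h·k1=z·y_n;  k2=λ(1+7/8z)y_n ⇒ h·k2=z(1+7/8z)y_n
  y_{n+1}/y_n = 1 + 1/2z + 1/2z(1+7/8z) = 1 + z + 7/16z²
  ⇒ R(z) = 1 + z + 7/16z².

Need |R(x)|<1, x<0.
x=-1.56: |R|=0.5047
R=1: x+7/16x²=0 ⇒ x=−16/7=-2.2857; min R=1−1/(4·7/16)=0.4286>−1
Confirm numerically:
  x=-1.921: |R|=0.69348 <1
  x=-1.917: |R|=0.69076 <1
  x=-1.627: |R|=0.53112 <1
  x=-1.140: |R|=0.42858 <1
  x=-2.860: |R|=1.71857 >1
  x=-2.465: |R|=1.19335 >1
Stable set (-2.2857, 0).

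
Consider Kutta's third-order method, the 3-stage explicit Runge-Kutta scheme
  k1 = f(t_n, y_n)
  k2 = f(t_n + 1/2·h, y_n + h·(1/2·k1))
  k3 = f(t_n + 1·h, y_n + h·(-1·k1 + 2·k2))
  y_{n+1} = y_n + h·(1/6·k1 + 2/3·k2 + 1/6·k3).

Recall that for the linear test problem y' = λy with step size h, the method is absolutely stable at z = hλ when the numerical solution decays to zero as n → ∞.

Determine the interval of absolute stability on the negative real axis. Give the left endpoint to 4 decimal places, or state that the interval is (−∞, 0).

(-2.5127, 0).

On y'=λy, z=hλ:
  order 3, 3-stage ⇒ R(z)=1+z+z^2/2+z^3/6
  (e.g. R(-1.18)=0.24236, |R|=0.24236)

Need |R(x)|<1, x<0.
x=-1.18: |R|=0.2424
|R(-2.91)|=1.7830 |R(-1.26)|=0.2004 |R(-0.62)|=0.5325
Bisect:
  x_lo=-3.1919 |R|=2.5178  x_hi=-0.2061 |R|=0.8137
  mid=-1.69900 |R|=0.07309 →hi
  mid=-2.44546 |R|=0.89275 →hi
  mid=-2.81870 |R|=1.57862 →lo
  mid=-2.63208 |R|=1.20727 →lo
  mid=-2.53877 |R|=1.04331 →lo
  mid=-2.49212 |R|=0.96641 →hi
  mid=-2.51545 |R|=1.00445 →lo
  mid=-2.50378 |R|=0.98532 →hi
  mid=-2.50961 |R|=0.99486 →hi
  ...
  [-2.51289,-2.51271] ⇒ x*=-2.5127
Interval (-2.5127, 0).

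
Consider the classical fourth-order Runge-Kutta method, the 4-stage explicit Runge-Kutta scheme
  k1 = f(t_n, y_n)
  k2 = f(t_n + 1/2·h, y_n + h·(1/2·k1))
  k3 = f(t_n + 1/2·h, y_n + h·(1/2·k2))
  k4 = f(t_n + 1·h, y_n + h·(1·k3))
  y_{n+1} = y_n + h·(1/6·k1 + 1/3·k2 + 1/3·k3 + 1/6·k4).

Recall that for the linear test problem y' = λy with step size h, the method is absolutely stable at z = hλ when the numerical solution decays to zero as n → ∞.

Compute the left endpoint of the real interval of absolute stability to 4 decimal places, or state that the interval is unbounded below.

Test eqn y'=λy, z=hλ:
  order 4, 4-stage ⇒ R(z)=1+z+z^2/2+z^3/6+z^4/24
  (e.g. R(-1.02)=0.36843, |R|=0.36843)

Boundary: |R(x)|=1, x<0.
x=-1.02: |R|=0.3684
|R(-1.62)|=0.2706 |R(-0.93)|=0.3996 |R(-0.64)|=0.5281
Bisect:
  x_lo=-3.3087 |R|=2.1217  x_hi=-0.1020 |R|=0.9030
  mid=-1.70537 |R|=0.27458 →hi
  mid=-2.50704 |R|=0.65537 →hi
  mid=-2.90787 |R|=1.20109 →lo
  mid=-2.70745 |R|=0.88885 →hi
  mid=-2.80766 |R|=1.03425 →lo
  mid=-2.75756 |R|=0.95898 →hi
  mid=-2.78261 |R|=0.99596 →hi
  mid=-2.79514 |R|=1.01494 →lo
  ...
  [-2.78535,-2.78515] ⇒ x*=-2.7853
So |R|<1 on (-2.7853, 0).

z* = -2.7853.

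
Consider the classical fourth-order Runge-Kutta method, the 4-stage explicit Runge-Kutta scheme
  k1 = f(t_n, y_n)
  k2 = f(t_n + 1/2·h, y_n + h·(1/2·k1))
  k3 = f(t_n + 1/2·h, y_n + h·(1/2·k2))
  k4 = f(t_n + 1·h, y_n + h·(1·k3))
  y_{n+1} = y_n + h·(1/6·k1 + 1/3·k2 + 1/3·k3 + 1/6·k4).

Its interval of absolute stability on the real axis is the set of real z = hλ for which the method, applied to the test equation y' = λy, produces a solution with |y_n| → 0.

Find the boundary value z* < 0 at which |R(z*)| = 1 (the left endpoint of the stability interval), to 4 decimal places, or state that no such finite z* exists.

left endpoint -2.7853.

Test eqn y'=λy, z=hλ:
  order 4, 4-stage ⇒ R(z)=1+z+z^2/2+z^3/6+z^4/24
  (e.g. R(-1.06)=0.35590, |R|=0.35590)

Boundary: |R(x)|=1, x<0.
x=-1.06: |R|=0.3559
|R(-2.2)|=0.4214 |R(-1.14)|=0.3332 |R(-0.91)|=0.4070
Bisect:
  x_lo=-3.2262 |R|=1.8954  x_hi=-0.1853 |R|=0.8309
  mid=-1.70577 |R|=0.27461 →hi
  mid=-2.46601 |R|=0.61608 →hi
  mid=-2.84613 |R|=1.09566 →lo
  mid=-2.65607 |R|=0.82202 →hi
  mid=-2.75110 |R|=0.94965 →hi
  mid=-2.79861 |R|=1.02027 →lo
  mid=-2.77485 |R|=0.98437 →hi
  mid=-2.78673 |R|=1.00217 →lo
  mid=-2.78079 |R|=0.99324 →hi
  mid=-2.78376 |R|=0.99770 →hi
  ...
  [-2.78543,-2.78525] ⇒ x*=-2.7853
Stable set (-2.7853, 0).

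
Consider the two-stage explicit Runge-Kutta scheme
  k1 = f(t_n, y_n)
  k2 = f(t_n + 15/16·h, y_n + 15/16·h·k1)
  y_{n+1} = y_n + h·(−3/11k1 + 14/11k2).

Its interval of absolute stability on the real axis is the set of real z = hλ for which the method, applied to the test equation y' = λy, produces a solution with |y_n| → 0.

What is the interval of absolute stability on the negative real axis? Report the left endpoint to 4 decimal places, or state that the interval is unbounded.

z∈(-0.8381,0).

With y'=λy (z=hλ):
  k1=λy_n ⇒ h·k1=z·y_n;  k2=λ(1+15/16z)y_n ⇒ h·k2=z(1+15/16z)y_n
  y_{n+1}/y_n = 1 − 3/11z + 14/11z(1+15/16z) = 1 + z + 105/88z²
  ⇒ R(z) = 1 + z + 105/88z².

Solve |R(x)|<1 on ℝ⁻.
x=-1.05: |R|=1.2655
R=1: x+105/88x²=0 ⇒ x=−88/105=-0.8381; min R=1−1/(4·105/88)=0.7905>−1
Confirm numerically:
  x=-0.801: |R|=0.96455 <1
  x=-0.603: |R|=0.83085 <1
  x=-0.511: |R|=0.80056 <1
  x=-1.413: |R|=1.96927 >1
  x=-1.263: |R|=1.64033 >1
So |R|<1 on (-0.8381, 0).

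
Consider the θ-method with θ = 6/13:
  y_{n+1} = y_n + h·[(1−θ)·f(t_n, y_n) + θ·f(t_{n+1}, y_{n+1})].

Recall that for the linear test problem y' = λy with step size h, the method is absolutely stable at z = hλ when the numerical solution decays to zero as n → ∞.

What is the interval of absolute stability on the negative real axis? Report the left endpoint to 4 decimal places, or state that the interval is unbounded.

z∈(-26.0000,0).

On y'=λy, z=hλ:
  y_{n+1} = y_n + z·[7/13·y_n + 6/13·y_{n+1}] ⇒ (1 − 6/13z)y_{n+1} = (1 + 7/13z)y_n
  ⇒ R(z) = (1 + 7/13z)/(1 − 6/13z).

Solve |R(x)|<1 on ℝ⁻.
x=-1.11: |R|=0.2660
R=−1: 1+7/13x = −1+6/13x ⇒ -1/13x=2 ⇒ x=2/(-1/13)=-26.0000
Confirm numerically:
  x=-19.327: |R|=0.94826 <1
  x=-19.106: |R|=0.94599 <1
  x=-18.174: |R|=0.93588 <1
  x=-11.365: |R|=0.81974 <1
  x=-26.598: |R|=1.00346 >1
  x=-26.235: |R|=1.00138 >1
  x=-26.103: |R|=1.00061 >1
Interval (-26.0000, 0).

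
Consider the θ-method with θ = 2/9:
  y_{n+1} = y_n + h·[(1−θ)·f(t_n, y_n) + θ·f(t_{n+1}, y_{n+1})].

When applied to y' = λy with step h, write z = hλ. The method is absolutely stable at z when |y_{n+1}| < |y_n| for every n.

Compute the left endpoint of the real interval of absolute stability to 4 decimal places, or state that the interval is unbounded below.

On y'=λy, z=hλ:
  y_{n+1} = y_n + z·[7/9·y_n + 2/9·y_{n+1}] ⇒ (1 − 2/9z)y_{n+1} = (1 + 7/9z)y_n
  Hence R(z) = (1 + 7/9z)/(1 − 2/9z).

Boundary: |R(x)|=1, x<0.
x=-1.03: |R|=0.1618
R=−1: 1+7/9x = −1+2/9x ⇒ -5/9x=2 ⇒ x=2/(-5/9)=-3.6000
Confirm numerically:
  x=-3.575: |R|=0.99226 <1
  x=-2.816: |R|=0.73209 <1
  x=-1.812: |R|=0.29183 <1
  x=-3.855: |R|=1.07630 >1
  x=-3.694: |R|=1.02868 >1
  x=-3.671: |R|=1.02172 >1
So |R|<1 on (-3.6000, 0).

z* = -3.6000.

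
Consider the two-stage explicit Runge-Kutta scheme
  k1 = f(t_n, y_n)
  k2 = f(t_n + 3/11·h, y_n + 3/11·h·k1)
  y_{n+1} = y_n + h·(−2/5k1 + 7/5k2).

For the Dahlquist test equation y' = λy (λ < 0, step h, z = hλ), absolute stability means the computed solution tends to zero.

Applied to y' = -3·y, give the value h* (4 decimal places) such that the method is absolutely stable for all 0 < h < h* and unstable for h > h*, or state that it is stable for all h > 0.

With y'=λy (z=hλ):
  k1=λy_n ⇒ h·k1=z·y_n;  k2=λ(1+3/11z)y_n ⇒ h·k2=z(1+3/11z)y_n
  y_{n+1}/y_n = 1 − 2/5z + 7/5z(1+3/11z) = 1 + z + 21/55z²
  so R(z) = 1 + z + 21/55z².

Need |R(x)|<1, x<0.
x=-1.21: |R|=0.3490
R=1: x+21/55x²=0 ⇒ x=−55/21=-2.6190; min R=1−1/(4·21/55)=0.3452>−1
Confirm numerically:
  x=-2.411: |R|=0.80848 <1
  x=-1.764: |R|=0.42410 <1
  x=-1.511: |R|=0.36074 <1
  x=-3.140: |R|=1.62457 >1
  x=-3.091: |R|=1.55700 >1
  x=-3.080: |R|=1.54208 >1
So |R|<1 on (-2.6190, 0).

(-2.6190,0); λ=-3 ⇒ h* = (55/21)/3 = 0.8730.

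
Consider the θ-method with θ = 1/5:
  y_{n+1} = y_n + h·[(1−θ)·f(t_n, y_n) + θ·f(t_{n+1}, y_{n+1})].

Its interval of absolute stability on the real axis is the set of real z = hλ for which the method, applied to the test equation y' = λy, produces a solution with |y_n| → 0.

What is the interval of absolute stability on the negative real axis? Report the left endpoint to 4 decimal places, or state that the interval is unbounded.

(-3.3333, 0).

With y'=λy (z=hλ):
  y_{n+1} = y_n + z·[4/5·y_n + 1/5·y_{n+1}] ⇒ (1 − 1/5z)y_{n+1} = (1 + 4/5z)y_n
  ⇒ R(z) = (1 + 4/5z)/(1 − 1/5z).

Need |R(x)|<1, x<0.
x=-0.69: |R|=0.3937
R=−1: 1+4/5x = −1+1/5x ⇒ -3/5x=2 ⇒ x=2/(-3/5)=-3.3333
Confirm numerically:
  x=-3.130: |R|=0.92497 <1
  x=-2.525: |R|=0.67774 <1
  x=-1.904: |R|=0.37891 <1
  x=-3.567: |R|=1.08183 >1
  x=-3.460: |R|=1.04492 >1
Interval (-3.3333, 0).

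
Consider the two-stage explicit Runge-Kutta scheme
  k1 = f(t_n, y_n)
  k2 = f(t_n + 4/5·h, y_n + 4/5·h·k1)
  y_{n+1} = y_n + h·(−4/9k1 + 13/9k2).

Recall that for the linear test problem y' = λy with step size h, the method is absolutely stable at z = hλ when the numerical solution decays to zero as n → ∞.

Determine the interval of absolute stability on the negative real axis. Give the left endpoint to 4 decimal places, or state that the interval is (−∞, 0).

Set f=λy, z=hλ:
  k1=λy_n ⇒ h·k1=z·y_n;  k2=λ(1+4/5z)y_n ⇒ h·k2=z(1+4/5z)y_n
  y_{n+1}/y_n = 1 − 4/9z + 13/9z(1+4/5z) = 1 + z + 52/45z²
  so R(z) = 1 + z + 52/45z².

Need |R(x)|<1, x<0.
x=-1.66: |R|=2.5242
R=1: x+52/45x²=0 ⇒ x=−45/52=-0.8654; min R=1−1/(4·52/45)=0.7837>−1
Confirm numerically:
  x=-0.744: |R|=0.89564 <1
  x=-0.501: |R|=0.78905 <1
  x=-0.368: |R|=0.78849 <1
  x=-1.387: |R|=1.83602 >1
  x=-1.332: |R|=1.71821 >1
Interval (-0.8654, 0).

(-0.8654, 0).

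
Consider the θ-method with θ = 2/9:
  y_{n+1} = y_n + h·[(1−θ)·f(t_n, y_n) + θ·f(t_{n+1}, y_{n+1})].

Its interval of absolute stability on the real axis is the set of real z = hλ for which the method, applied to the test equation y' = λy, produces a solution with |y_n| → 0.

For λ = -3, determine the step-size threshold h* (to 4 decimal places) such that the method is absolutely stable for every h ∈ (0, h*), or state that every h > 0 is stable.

On y'=λy, z=hλ:
  y_{n+1} = y_n + z·[7/9·y_n + 2/9·y_{n+1}] ⇒ (1 − 2/9z)y_{n+1} = (1 + 7/9z)y_n
  R(z) = (1 + 7/9z)/(1 − 2/9z).

Boundary: |R(x)|=1, x<0.
x=-1.51: |R|=0.1306
R=−1: 1+7/9x = −1+2/9x ⇒ -5/9x=2 ⇒ x=2/(-5/9)=-3.6000
Confirm numerically:
  x=-3.382: |R|=0.93086 <1
  x=-3.162: |R|=0.85709 <1
  x=-2.914: |R|=0.76868 <1
  x=-3.800: |R|=1.06024 >1
  x=-3.766: |R|=1.05021 >1
  x=-3.744: |R|=1.04367 >1
So |R|<1 on (-3.6000, 0).

(-3.6000,0); λ=-3 ⇒ h* = (18/5)/3 = 1.2000.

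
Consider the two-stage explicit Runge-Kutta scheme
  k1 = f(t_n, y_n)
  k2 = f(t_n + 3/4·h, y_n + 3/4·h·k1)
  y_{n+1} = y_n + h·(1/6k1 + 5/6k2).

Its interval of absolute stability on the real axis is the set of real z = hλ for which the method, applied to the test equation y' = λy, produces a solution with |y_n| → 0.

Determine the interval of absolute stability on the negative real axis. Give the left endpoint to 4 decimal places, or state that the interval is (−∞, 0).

Test eqn y'=λy, z=hλ:
  k1=λy_n ⇒ h·k1=z·y_n;  k2=λ(1+3/4z)y_n ⇒ h·k2=z(1+3/4z)y_n
  y_{n+1}/y_n = 1 + 1/6z + 5/6z(1+3/4z) = 1 + z + 5/8z²
  so R(z) = 1 + z + 5/8z².

Find x<0 with |R(x)|<1.
x=-1.61: |R|=1.0101
R=1: x+5/8x²=0 ⇒ x=−8/5=-1.6000; min R=1−1/(4·5/8)=0.6000>−1
Confirm numerically:
  x=-1.105: |R|=0.65814 <1
  x=-0.967: |R|=0.61743 <1
  x=-0.786: |R|=0.60012 <1
  x=-2.146: |R|=1.73232 >1
  x=-1.650: |R|=1.05156 >1
Stable set (-1.6000, 0).

(-1.6000, 0).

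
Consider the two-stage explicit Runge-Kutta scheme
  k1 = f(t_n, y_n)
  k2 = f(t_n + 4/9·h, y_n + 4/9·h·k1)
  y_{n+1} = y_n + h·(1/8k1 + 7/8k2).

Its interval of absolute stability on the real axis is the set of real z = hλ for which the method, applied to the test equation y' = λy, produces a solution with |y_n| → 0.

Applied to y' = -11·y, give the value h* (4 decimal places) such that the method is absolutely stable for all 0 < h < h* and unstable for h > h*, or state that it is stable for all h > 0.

(-2.5714,0); λ=-11 ⇒ h* = (18/7)/11 = 0.2338.

Set f=λy, z=hλ:
  k1=λy_n ⇒ h·k1=z·y_n;  k2=λ(1+4/9z)y_n ⇒ h·k2=z(1+4/9z)y_n
  y_{n+1}/y_n = 1 + 1/8z + 7/8z(1+4/9z) = 1 + z + 7/18z²
  so R(z) = 1 + z + 7/18z².

Find x<0 with |R(x)|<1.
x=-1.02: |R|=0.3846
R=1: x+7/18x²=0 ⇒ x=−18/7=-2.5714; min R=1−1/(4·7/18)=0.3571>−1
Confirm numerically:
  x=-2.500: |R|=0.93056 <1
  x=-1.585: |R|=0.39198 <1
  x=-1.146: |R|=0.36473 <1
  x=-2.771: |R|=1.21506 >1
  x=-2.638: |R|=1.06829 >1
Stable set (-2.5714, 0).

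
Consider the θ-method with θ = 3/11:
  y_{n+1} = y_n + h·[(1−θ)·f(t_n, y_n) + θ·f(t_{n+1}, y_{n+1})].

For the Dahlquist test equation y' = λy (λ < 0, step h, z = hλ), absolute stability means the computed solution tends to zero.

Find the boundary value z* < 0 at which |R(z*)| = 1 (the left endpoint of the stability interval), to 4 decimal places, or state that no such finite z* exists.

left endpoint -4.4000.

With y'=λy (z=hλ):
  y_{n+1} = y_n + z·[8/11·y_n + 3/11·y_{n+1}] ⇒ (1 − 3/11z)y_{n+1} = (1 + 8/11z)y_n
  R(z) = (1 + 8/11z)/(1 − 3/11z).

Solve |R(x)|<1 on ℝ⁻.
x=-0.94: |R|=0.2518
R=−1: 1+8/11x = −1+3/11x ⇒ -5/11x=2 ⇒ x=2/(-5/11)=-4.4000
Confirm numerically:
  x=-4.070: |R|=0.92891 <1
  x=-3.408: |R|=0.76630 <1
  x=-3.250: |R|=0.72289 <1
  x=-1.857: |R|=0.23270 <1
  x=-4.705: |R|=1.06072 >1
  x=-4.607: |R|=1.04170 >1
  x=-4.566: |R|=1.03361 >1
So |R|<1 on (-4.4000, 0).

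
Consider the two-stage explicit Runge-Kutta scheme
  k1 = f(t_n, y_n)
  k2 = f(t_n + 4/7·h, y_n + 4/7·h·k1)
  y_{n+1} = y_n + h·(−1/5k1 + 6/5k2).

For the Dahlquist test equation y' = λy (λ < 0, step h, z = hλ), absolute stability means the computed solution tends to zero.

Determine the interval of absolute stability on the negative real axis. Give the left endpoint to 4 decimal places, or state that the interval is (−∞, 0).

With y'=λy (z=hλ):
  k1=λy_n ⇒ h·k1=z·y_n;  k2=λ(1+4/7z)y_n ⇒ h·k2=z(1+4/7z)y_n
  y_{n+1}/y_n = 1 − 1/5z + 6/5z(1+4/7z) = 1 + z + 24/35z²
  R(z) = 1 + z + 24/35z².

Solve |R(x)|<1 on ℝ⁻.
x=-0.3: |R|=0.7617
R=1: x+24/35x²=0 ⇒ x=−35/24=-1.4583; min R=1−1/(4·24/35)=0.6354>−1
Confirm numerically:
  x=-1.358: |R|=0.90657 <1
  x=-1.029: |R|=0.69706 <1
  x=-0.620: |R|=0.64359 <1
  x=-1.963: |R|=1.67931 >1
  x=-1.797: |R|=1.41731 >1
  x=-1.675: |R|=1.24886 >1
Interval (-1.4583, 0).

z∈(-1.4583,0).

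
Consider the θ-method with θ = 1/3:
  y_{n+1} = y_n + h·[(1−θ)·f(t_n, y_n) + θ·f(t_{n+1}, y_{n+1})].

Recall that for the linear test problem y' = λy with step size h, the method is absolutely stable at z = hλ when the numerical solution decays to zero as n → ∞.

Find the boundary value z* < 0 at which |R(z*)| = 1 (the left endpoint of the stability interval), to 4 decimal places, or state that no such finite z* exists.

left endpoint -6.0000.

Set f=λy, z=hλ:
  y_{n+1} = y_n + z·[2/3·y_n + 1/3·y_{n+1}] ⇒ (1 − 1/3z)y_{n+1} = (1 + 2/3z)y_n
  R(z) = (1 + 2/3z)/(1 − 1/3z).

Need |R(x)|<1, x<0.
x=-1.55: |R|=0.0220
R=−1: 1+2/3x = −1+1/3x ⇒ -1/3x=2 ⇒ x=2/(-1/3)=-6.0000
Confirm numerically:
  x=-5.254: |R|=0.90962 <1
  x=-4.806: |R|=0.84704 <1
  x=-4.268: |R|=0.76170 <1
  x=-2.826: |R|=0.45520 <1
  x=-6.286: |R|=1.03080 >1
  x=-6.263: |R|=1.02839 >1
So |R|<1 on (-6.0000, 0).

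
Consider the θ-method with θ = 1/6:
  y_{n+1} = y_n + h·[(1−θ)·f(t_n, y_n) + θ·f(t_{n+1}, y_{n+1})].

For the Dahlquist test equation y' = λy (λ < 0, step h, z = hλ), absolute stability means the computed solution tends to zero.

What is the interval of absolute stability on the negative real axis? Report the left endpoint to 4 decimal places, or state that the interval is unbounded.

With y'=λy (z=hλ):
  y_{n+1} = y_n + z·[5/6·y_n + 1/6·y_{n+1}] ⇒ (1 − 1/6z)y_{n+1} = (1 + 5/6z)y_n
  R(z) = (1 + 5/6z)/(1 − 1/6z).

Find x<0 with |R(x)|<1.
x=-1.49: |R|=0.1936
R=−1: 1+5/6x = −1+1/6x ⇒ -2/3x=2 ⇒ x=2/(-2/3)=-3.0000
Confirm numerically:
  x=-2.324: |R|=0.67516 <1
  x=-2.135: |R|=0.57468 <1
  x=-1.583: |R|=0.25254 <1
  x=-1.528: |R|=0.21785 <1
  x=-3.319: |R|=1.13692 >1
  x=-3.309: |R|=1.13277 >1
Interval (-3.0000, 0).

z∈(-3.0000,0).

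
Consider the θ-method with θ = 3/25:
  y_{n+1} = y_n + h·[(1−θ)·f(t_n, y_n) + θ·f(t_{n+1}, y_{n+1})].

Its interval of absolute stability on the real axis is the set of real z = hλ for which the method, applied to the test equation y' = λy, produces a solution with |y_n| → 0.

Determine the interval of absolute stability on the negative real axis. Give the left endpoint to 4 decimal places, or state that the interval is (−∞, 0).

(-2.6316, 0).

On y'=λy, z=hλ:
  y_{n+1} = y_n + z·[22/25·y_n + 3/25·y_{n+1}] ⇒ (1 − 3/25z)y_{n+1} = (1 + 22/25z)y_n
  Hence R(z) = (1 + 22/25z)/(1 − 3/25z).

Solve |R(x)|<1 on ℝ⁻.
x=-1.37: |R|=0.1766
R=−1: 1+22/25x = −1+3/25x ⇒ -19/25x=2 ⇒ x=2/(-19/25)=-2.6316
Confirm numerically:
  x=-1.985: |R|=0.60313 <1
  x=-1.938: |R|=0.57234 <1
  x=-1.575: |R|=0.32464 <1
  x=-1.355: |R|=0.16549 <1
  x=-3.033: |R|=1.22367 >1
  x=-2.956: |R|=1.18200 >1
  x=-2.756: |R|=1.07106 >1
So |R|<1 on (-2.6316, 0).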